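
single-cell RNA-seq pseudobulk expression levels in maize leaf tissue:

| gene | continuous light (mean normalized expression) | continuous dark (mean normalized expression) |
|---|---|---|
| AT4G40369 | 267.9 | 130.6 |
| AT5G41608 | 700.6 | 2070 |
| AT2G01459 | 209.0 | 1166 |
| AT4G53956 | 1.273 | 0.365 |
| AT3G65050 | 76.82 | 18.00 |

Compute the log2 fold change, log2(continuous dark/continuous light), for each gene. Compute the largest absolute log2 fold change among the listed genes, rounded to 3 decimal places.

2.480

log2(130.6/267.9) = -1.037  (AT4G40369)
log2(2070/700.6) = 1.563  (AT5G41608)
log2(1166/209.0) = 2.480  (AT2G01459)
log2(0.365/1.273) = -1.802  (AT4G53956)
log2(18.00/76.82) = -2.093  (AT3G65050)
The largest magnitude belongs to AT2G01459.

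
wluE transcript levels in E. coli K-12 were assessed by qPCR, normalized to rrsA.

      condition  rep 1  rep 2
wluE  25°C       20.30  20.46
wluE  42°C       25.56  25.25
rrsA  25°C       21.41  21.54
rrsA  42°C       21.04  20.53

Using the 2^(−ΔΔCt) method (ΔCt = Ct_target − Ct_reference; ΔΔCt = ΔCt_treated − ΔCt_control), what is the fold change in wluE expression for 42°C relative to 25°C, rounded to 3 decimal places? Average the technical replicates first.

Mean Ct: wluE 25°C 20.380; wluE 42°C 25.405; rrsA 25°C 21.475; rrsA 42°C 20.785
ΔCt(25°C) = 20.380 − 21.475 = -1.095
ΔCt(42°C) = 25.405 − 20.785 = 4.620
ΔΔCt = 4.620 − (-1.095) = 5.715
Fold change = 2^(−5.715) = 0.0190

0.019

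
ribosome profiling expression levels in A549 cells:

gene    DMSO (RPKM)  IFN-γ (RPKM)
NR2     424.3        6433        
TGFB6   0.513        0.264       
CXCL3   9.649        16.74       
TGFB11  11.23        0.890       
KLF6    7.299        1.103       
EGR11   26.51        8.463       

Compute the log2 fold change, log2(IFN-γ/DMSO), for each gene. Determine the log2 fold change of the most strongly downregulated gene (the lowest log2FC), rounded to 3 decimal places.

log2(6433/424.3) = 3.922  (NR2)
log2(0.264/0.513) = -0.958  (TGFB6)
log2(16.74/9.649) = 0.795  (CXCL3)
log2(0.890/11.23) = -3.657  (TGFB11)
log2(1.103/7.299) = -2.726  (KLF6)
log2(8.463/26.51) = -1.647  (EGR11)
TGFB11 is most strongly downregulated.

-3.657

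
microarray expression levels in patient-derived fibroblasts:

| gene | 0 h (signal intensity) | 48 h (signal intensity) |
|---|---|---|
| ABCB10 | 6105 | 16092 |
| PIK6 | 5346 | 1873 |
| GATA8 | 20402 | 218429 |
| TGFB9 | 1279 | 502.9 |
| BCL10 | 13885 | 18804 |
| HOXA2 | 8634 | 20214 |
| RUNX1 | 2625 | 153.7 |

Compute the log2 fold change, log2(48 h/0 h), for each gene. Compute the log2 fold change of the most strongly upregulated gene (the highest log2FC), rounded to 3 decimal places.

3.420

log2(16092/6105) = 1.398  (ABCB10)
log2(1873/5346) = -1.513  (PIK6)
log2(218429/20402) = 3.420  (GATA8)
log2(502.9/1279) = -1.347  (TGFB9)
log2(18804/13885) = 0.438  (BCL10)
log2(20214/8634) = 1.227  (HOXA2)
log2(153.7/2625) = -4.094  (RUNX1)
GATA8 is most strongly upregulated.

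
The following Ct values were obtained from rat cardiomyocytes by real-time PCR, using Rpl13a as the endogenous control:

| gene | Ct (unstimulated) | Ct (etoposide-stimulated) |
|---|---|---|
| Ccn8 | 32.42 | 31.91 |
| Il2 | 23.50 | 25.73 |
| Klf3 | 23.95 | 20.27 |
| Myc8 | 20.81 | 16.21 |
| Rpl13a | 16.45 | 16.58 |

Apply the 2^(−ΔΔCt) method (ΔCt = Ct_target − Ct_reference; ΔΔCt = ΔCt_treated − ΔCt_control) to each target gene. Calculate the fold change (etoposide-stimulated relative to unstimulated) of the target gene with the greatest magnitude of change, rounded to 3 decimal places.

26.538

Ccn8: ΔΔCt = (31.91−16.58) − (32.42−16.45) = 15.33 − 15.97 = -0.64; fold change = 2^0.64 = 1.558
Il2: ΔΔCt = (25.73−16.58) − (23.50−16.45) = 9.15 − 7.05 = 2.10; fold change = 2^-2.10 = 0.233
Klf3: ΔΔCt = (20.27−16.58) − (23.95−16.45) = 3.69 − 7.50 = -3.81; fold change = 2^3.81 = 14.026
Myc8: ΔΔCt = (16.21−16.58) − (20.81−16.45) = -0.37 − 4.36 = -4.73; fold change = 2^4.73 = 26.538
Myc8 has the largest |ΔΔCt| = 4.73.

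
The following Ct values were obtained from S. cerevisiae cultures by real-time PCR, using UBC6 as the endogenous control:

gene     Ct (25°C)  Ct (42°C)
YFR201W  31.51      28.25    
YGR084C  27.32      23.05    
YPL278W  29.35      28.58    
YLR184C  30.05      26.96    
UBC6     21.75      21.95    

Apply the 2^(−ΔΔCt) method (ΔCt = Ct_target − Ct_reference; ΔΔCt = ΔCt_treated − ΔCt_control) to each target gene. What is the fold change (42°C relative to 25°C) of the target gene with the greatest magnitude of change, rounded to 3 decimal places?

22.162

YFR201W: ΔΔCt = (28.25−21.95) − (31.51−21.75) = 6.30 − 9.76 = -3.46; fold change = 2^3.46 = 11.004
YGR084C: ΔΔCt = (23.05−21.95) − (27.32−21.75) = 1.10 − 5.57 = -4.47; fold change = 2^4.47 = 22.162
YPL278W: ΔΔCt = (28.58−21.95) − (29.35−21.75) = 6.63 − 7.60 = -0.97; fold change = 2^0.97 = 1.959
YLR184C: ΔΔCt = (26.96−21.95) − (30.05−21.75) = 5.01 − 8.30 = -3.29; fold change = 2^3.29 = 9.781
YGR084C has the largest |ΔΔCt| = 4.47.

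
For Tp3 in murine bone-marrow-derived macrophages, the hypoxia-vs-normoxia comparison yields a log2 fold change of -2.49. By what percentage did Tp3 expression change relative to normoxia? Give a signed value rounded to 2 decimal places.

-82.20%

Fold change = 2^(-2.49) = 0.1780
Percent change = (FC − 1) × 100% = (0.1780 − 1) × 100 = -82.20%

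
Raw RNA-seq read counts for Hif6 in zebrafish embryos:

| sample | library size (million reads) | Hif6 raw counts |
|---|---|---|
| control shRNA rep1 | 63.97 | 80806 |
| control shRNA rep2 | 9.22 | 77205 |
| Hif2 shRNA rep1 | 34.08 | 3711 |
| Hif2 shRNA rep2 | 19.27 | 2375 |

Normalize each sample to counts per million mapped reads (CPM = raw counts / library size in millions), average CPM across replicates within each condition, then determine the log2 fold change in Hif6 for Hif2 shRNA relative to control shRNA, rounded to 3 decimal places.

-5.375

CPM(control shRNA rep1) = 80806 / 63.97 = 1263.1859
CPM(control shRNA rep2) = 77205 / 9.22 = 8373.6443
CPM(Hif2 shRNA rep1) = 3711 / 34.08 = 108.8908
CPM(Hif2 shRNA rep2) = 2375 / 19.27 = 123.2486
mean CPM(control shRNA) = 4818.4151; mean CPM(Hif2 shRNA) = 116.0697
Fold change = 116.0697 / 4818.4151 = 0.02409
log2(0.02409) = -5.3755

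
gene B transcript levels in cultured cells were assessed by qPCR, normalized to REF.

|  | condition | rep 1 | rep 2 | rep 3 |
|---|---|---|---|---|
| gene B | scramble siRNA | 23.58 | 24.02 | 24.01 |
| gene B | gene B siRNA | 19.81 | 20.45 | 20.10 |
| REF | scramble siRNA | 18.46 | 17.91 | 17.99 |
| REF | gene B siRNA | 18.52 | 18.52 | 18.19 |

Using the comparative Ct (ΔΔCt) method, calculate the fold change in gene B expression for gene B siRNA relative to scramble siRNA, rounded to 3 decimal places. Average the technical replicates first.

16.450

Mean Ct: gene B scramble siRNA 23.870; gene B gene B siRNA 20.120; REF scramble siRNA 18.120; REF gene B siRNA 18.410
ΔCt(scramble siRNA) = 23.870 − 18.120 = 5.750
ΔCt(gene B siRNA) = 20.120 − 18.410 = 1.710
ΔΔCt = 1.710 − 5.750 = -4.040
Fold change = 2^(−(-4.040)) = 2^4.040 = 16.4498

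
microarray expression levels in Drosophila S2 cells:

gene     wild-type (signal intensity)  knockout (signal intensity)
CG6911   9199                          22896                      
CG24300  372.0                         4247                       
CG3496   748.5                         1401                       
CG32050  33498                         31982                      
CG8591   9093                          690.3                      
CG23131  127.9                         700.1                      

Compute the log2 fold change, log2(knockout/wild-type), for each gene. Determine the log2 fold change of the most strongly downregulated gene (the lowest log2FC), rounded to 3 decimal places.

-3.719

log2(22896/9199) = 1.316  (CG6911)
log2(4247/372.0) = 3.513  (CG24300)
log2(1401/748.5) = 0.904  (CG3496)
log2(31982/33498) = -0.067  (CG32050)
log2(690.3/9093) = -3.719  (CG8591)
log2(700.1/127.9) = 2.453  (CG23131)
CG8591 is most strongly downregulated.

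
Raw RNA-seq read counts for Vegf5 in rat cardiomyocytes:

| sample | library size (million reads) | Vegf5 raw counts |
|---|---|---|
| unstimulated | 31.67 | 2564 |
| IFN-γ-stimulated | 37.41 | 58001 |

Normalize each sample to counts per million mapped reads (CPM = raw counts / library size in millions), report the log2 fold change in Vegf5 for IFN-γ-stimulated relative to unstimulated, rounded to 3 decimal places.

CPM(unstimulated) = 2564 / 31.67 = 80.9599
CPM(IFN-γ-stimulated) = 58001 / 37.41 = 1550.4143
Fold change = 1550.4143 / 80.9599 = 19.15040
log2(19.15040) = 4.2593

4.259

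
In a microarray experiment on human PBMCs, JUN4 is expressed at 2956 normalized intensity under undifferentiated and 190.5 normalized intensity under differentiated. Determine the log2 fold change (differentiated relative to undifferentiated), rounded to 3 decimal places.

-3.956

Fold change = 190.5 / 2956 = 0.0644
log2(0.0644) = -3.9558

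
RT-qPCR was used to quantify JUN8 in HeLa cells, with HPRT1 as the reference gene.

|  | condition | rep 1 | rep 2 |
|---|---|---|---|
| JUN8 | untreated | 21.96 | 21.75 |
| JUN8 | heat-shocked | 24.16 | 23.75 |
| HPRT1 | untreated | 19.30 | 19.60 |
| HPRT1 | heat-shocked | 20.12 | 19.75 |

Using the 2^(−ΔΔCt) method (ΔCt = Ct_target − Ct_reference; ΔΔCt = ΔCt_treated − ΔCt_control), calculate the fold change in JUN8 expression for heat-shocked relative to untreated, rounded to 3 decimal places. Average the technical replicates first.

Mean Ct: JUN8 untreated 21.855; JUN8 heat-shocked 23.955; HPRT1 untreated 19.450; HPRT1 heat-shocked 19.935
ΔCt(untreated) = 21.855 − 19.450 = 2.405
ΔCt(heat-shocked) = 23.955 − 19.935 = 4.020
ΔΔCt = 4.020 − 2.405 = 1.615
Fold change = 2^(−1.615) = 0.3265

0.326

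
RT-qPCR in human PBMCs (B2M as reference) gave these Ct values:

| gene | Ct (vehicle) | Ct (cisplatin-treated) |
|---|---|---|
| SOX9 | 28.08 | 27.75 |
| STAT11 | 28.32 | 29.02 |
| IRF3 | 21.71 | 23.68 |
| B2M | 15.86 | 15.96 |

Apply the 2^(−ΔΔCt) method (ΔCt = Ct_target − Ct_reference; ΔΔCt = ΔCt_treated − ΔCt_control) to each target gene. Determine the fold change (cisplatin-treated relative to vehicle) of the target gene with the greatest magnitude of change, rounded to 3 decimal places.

0.274

SOX9: ΔΔCt = (27.75−15.96) − (28.08−15.86) = 11.79 − 12.22 = -0.43; fold change = 2^0.43 = 1.347
STAT11: ΔΔCt = (29.02−15.96) − (28.32−15.86) = 13.06 − 12.46 = 0.60; fold change = 2^-0.60 = 0.660
IRF3: ΔΔCt = (23.68−15.96) − (21.71−15.86) = 7.72 − 5.85 = 1.87; fold change = 2^-1.87 = 0.274
IRF3 has the largest |ΔΔCt| = 1.87.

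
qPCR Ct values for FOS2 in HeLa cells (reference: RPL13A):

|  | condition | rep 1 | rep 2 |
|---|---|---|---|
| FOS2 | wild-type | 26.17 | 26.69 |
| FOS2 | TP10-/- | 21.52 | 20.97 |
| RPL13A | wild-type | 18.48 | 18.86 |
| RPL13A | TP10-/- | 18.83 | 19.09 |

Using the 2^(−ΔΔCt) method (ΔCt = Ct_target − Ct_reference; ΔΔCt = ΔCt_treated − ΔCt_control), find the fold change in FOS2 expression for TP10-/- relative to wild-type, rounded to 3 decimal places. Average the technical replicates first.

44.477

Mean Ct: FOS2 wild-type 26.430; FOS2 TP10-/- 21.245; RPL13A wild-type 18.670; RPL13A TP10-/- 18.960
ΔCt(wild-type) = 26.430 − 18.670 = 7.760
ΔCt(TP10-/-) = 21.245 − 18.960 = 2.285
ΔΔCt = 2.285 − 7.760 = -5.475
Fold change = 2^(−(-5.475)) = 2^5.475 = 44.4774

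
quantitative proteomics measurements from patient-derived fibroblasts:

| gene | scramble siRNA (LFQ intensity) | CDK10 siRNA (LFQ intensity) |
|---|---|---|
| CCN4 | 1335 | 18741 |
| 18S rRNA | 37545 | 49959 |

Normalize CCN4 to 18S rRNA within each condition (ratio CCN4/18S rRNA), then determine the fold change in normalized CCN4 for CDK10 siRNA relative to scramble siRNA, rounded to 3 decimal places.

10.550

CCN4/18S rRNA (scramble siRNA) = 1335 / 37545 = 0.035557
CCN4/18S rRNA (CDK10 siRNA) = 18741 / 49959 = 0.37513
Fold change = 0.37513 / 0.035557 = 10.5499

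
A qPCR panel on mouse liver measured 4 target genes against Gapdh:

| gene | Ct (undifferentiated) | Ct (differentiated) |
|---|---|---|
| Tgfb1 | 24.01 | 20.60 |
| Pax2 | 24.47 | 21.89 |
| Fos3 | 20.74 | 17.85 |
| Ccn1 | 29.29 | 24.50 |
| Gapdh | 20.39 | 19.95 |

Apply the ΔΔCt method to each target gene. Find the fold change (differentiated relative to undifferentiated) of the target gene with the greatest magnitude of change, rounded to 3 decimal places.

Tgfb1: ΔΔCt = (20.60−19.95) − (24.01−20.39) = 0.65 − 3.62 = -2.97; fold change = 2^2.97 = 7.835
Pax2: ΔΔCt = (21.89−19.95) − (24.47−20.39) = 1.94 − 4.08 = -2.14; fold change = 2^2.14 = 4.408
Fos3: ΔΔCt = (17.85−19.95) − (20.74−20.39) = -2.10 − 0.35 = -2.45; fold change = 2^2.45 = 5.464
Ccn1: ΔΔCt = (24.50−19.95) − (29.29−20.39) = 4.55 − 8.90 = -4.35; fold change = 2^4.35 = 20.393
Ccn1 has the largest |ΔΔCt| = 4.35.

20.393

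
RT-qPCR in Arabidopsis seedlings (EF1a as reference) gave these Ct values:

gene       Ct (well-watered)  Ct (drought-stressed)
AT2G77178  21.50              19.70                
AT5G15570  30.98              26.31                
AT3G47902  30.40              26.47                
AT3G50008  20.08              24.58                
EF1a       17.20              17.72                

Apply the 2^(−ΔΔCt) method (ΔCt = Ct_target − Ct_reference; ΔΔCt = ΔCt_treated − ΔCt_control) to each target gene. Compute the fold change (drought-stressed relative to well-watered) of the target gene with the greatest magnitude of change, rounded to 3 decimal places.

AT2G77178: ΔΔCt = (19.70−17.72) − (21.50−17.20) = 1.98 − 4.30 = -2.32; fold change = 2^2.32 = 4.993
AT5G15570: ΔΔCt = (26.31−17.72) − (30.98−17.20) = 8.59 − 13.78 = -5.19; fold change = 2^5.19 = 36.504
AT3G47902: ΔΔCt = (26.47−17.72) − (30.40−17.20) = 8.75 − 13.20 = -4.45; fold change = 2^4.45 = 21.857
AT3G50008: ΔΔCt = (24.58−17.72) − (20.08−17.20) = 6.86 − 2.88 = 3.98; fold change = 2^-3.98 = 0.063
AT5G15570 has the largest |ΔΔCt| = 5.19.

36.504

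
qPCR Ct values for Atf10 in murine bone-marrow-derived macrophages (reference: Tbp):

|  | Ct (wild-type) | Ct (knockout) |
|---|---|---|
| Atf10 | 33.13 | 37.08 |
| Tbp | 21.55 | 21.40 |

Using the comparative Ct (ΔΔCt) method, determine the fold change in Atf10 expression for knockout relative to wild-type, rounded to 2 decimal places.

0.06

ΔCt(wild-type) = 33.130 − 21.550 = 11.580
ΔCt(knockout) = 37.080 − 21.400 = 15.680
ΔΔCt = 15.680 − 11.580 = 4.100
Fold change = 2^(−4.100) = 0.058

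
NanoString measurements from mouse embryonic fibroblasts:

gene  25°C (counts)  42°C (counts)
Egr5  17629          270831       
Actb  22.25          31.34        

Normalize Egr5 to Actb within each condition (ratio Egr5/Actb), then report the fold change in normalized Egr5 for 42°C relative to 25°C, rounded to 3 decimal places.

10.907

Egr5/Actb (25°C) = 17629 / 22.25 = 792.31
Egr5/Actb (42°C) = 270831 / 31.34 = 8641.7
Fold change = 8641.7 / 792.31 = 10.9069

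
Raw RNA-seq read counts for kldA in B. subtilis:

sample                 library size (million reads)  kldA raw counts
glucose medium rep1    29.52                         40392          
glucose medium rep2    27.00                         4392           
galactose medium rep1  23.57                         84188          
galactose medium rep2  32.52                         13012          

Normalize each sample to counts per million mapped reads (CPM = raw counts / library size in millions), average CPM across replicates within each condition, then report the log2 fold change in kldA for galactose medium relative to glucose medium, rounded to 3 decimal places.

1.375

CPM(glucose medium rep1) = 40392 / 29.52 = 1368.2927
CPM(glucose medium rep2) = 4392 / 27.00 = 162.6667
CPM(galactose medium rep1) = 84188 / 23.57 = 3571.8286
CPM(galactose medium rep2) = 13012 / 32.52 = 400.1230
mean CPM(glucose medium) = 765.4797; mean CPM(galactose medium) = 1985.9758
Fold change = 1985.9758 / 765.4797 = 2.59442
log2(2.59442) = 1.3754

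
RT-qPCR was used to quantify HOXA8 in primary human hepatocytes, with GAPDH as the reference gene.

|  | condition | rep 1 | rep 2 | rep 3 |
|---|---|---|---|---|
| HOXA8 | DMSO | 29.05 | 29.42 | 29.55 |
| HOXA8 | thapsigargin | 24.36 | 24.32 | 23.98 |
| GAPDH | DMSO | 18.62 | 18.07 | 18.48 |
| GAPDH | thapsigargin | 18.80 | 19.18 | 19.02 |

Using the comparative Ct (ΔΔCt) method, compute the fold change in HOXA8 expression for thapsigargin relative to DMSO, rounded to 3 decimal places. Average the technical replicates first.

Mean Ct: HOXA8 DMSO 29.340; HOXA8 thapsigargin 24.220; GAPDH DMSO 18.390; GAPDH thapsigargin 19.000
ΔCt(DMSO) = 29.340 − 18.390 = 10.950
ΔCt(thapsigargin) = 24.220 − 19.000 = 5.220
ΔΔCt = 5.220 − 10.950 = -5.730
Fold change = 2^(−(-5.730)) = 2^5.730 = 53.0765

53.076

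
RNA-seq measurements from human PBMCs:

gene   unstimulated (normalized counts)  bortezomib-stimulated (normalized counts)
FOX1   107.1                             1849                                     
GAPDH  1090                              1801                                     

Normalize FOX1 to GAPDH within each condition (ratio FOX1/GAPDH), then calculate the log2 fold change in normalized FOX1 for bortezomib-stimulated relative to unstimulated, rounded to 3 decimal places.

FOX1/GAPDH (unstimulated) = 107.1 / 1090 = 0.098257
FOX1/GAPDH (bortezomib-stimulated) = 1849 / 1801 = 1.0267
Fold change = 1.0267 / 0.098257 = 10.4487
log2(10.4487) = 3.3852

3.385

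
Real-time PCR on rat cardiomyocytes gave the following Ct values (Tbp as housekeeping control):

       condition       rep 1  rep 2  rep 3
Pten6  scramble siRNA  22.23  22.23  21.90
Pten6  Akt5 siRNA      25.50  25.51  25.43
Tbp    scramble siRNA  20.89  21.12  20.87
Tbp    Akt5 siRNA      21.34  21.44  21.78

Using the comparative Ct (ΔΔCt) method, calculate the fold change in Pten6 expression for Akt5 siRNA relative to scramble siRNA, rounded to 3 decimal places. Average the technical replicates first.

0.144

Mean Ct: Pten6 scramble siRNA 22.120; Pten6 Akt5 siRNA 25.480; Tbp scramble siRNA 20.960; Tbp Akt5 siRNA 21.520
ΔCt(scramble siRNA) = 22.120 − 20.960 = 1.160
ΔCt(Akt5 siRNA) = 25.480 − 21.520 = 3.960
ΔΔCt = 3.960 − 1.160 = 2.800
Fold change = 2^(−2.800) = 0.1436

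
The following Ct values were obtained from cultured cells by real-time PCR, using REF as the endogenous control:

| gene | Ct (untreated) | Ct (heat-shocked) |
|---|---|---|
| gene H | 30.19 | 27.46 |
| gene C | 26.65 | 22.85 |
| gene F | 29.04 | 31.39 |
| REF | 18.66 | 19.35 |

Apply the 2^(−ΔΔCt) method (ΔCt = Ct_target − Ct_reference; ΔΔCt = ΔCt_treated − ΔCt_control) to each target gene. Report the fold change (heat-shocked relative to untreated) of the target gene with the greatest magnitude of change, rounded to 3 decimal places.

gene H: ΔΔCt = (27.46−19.35) − (30.19−18.66) = 8.11 − 11.53 = -3.42; fold change = 2^3.42 = 10.703
gene C: ΔΔCt = (22.85−19.35) − (26.65−18.66) = 3.50 − 7.99 = -4.49; fold change = 2^4.49 = 22.471
gene F: ΔΔCt = (31.39−19.35) − (29.04−18.66) = 12.04 − 10.38 = 1.66; fold change = 2^-1.66 = 0.316
gene C has the largest |ΔΔCt| = 4.49.

22.471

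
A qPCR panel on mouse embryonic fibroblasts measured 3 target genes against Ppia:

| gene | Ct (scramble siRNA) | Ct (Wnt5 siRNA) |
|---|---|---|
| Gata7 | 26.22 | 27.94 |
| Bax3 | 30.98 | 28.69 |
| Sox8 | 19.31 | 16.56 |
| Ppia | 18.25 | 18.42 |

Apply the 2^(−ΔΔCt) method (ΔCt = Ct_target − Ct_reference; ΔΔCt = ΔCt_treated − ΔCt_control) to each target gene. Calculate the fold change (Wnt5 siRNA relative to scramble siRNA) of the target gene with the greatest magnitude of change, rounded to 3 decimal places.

7.568

Gata7: ΔΔCt = (27.94−18.42) − (26.22−18.25) = 9.52 − 7.97 = 1.55; fold change = 2^-1.55 = 0.342
Bax3: ΔΔCt = (28.69−18.42) − (30.98−18.25) = 10.27 − 12.73 = -2.46; fold change = 2^2.46 = 5.502
Sox8: ΔΔCt = (16.56−18.42) − (19.31−18.25) = -1.86 − 1.06 = -2.92; fold change = 2^2.92 = 7.568
Sox8 has the largest |ΔΔCt| = 2.92.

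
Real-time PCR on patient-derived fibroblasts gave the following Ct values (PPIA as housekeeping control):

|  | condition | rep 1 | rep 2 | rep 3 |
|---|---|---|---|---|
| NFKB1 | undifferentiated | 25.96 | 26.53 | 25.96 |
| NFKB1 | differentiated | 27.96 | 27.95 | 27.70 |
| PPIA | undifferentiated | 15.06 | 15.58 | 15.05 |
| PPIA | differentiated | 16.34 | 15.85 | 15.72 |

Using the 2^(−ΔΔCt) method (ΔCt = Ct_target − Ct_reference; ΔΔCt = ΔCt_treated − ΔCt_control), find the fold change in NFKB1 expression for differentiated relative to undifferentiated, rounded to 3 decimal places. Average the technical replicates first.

0.507

Mean Ct: NFKB1 undifferentiated 26.150; NFKB1 differentiated 27.870; PPIA undifferentiated 15.230; PPIA differentiated 15.970
ΔCt(undifferentiated) = 26.150 − 15.230 = 10.920
ΔCt(differentiated) = 27.870 − 15.970 = 11.900
ΔΔCt = 11.900 − 10.920 = 0.980
Fold change = 2^(−0.980) = 0.5070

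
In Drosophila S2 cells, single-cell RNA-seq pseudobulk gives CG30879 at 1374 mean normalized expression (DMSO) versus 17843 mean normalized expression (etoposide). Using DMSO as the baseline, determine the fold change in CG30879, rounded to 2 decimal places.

Fold change = 17843 / 1374 = 12.986
CG30879 is upregulated.

12.99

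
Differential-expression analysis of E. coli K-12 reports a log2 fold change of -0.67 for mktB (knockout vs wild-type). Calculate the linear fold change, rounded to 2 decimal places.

0.63

Fold change = 2^(-0.67) = 0.629
That is, mktB drops to 62.9% of the wild-type level.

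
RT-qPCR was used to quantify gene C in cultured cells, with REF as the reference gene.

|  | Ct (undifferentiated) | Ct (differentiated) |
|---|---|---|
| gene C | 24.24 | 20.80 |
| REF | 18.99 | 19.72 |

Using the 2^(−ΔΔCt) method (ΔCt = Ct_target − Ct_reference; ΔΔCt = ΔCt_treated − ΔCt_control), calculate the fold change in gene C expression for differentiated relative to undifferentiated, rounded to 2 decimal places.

18.00

ΔCt(undifferentiated) = 24.240 − 18.990 = 5.250
ΔCt(differentiated) = 20.800 − 19.720 = 1.080
ΔΔCt = 1.080 − 5.250 = -4.170
Fold change = 2^(−(-4.170)) = 2^4.170 = 18.001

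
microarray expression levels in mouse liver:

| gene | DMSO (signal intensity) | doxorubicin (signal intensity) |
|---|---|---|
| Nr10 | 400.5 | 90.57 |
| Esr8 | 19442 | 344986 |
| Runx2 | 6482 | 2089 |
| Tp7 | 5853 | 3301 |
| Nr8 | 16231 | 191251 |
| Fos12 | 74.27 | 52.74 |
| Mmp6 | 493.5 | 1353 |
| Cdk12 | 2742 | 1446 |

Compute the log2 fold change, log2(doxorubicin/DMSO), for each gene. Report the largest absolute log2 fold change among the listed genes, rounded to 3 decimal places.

4.149

log2(90.57/400.5) = -2.145  (Nr10)
log2(344986/19442) = 4.149  (Esr8)
log2(2089/6482) = -1.634  (Runx2)
log2(3301/5853) = -0.826  (Tp7)
log2(191251/16231) = 3.559  (Nr8)
log2(52.74/74.27) = -0.494  (Fos12)
log2(1353/493.5) = 1.455  (Mmp6)
log2(1446/2742) = -0.923  (Cdk12)
The largest magnitude belongs to Esr8.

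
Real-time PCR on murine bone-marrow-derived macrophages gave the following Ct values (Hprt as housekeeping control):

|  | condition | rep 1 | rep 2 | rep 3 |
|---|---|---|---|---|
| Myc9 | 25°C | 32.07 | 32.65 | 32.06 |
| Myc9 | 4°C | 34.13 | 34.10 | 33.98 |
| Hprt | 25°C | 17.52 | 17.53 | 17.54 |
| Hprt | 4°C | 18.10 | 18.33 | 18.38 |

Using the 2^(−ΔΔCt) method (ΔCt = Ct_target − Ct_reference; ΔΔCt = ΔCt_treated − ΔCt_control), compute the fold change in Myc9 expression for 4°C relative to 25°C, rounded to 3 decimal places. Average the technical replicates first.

Mean Ct: Myc9 25°C 32.260; Myc9 4°C 34.070; Hprt 25°C 17.530; Hprt 4°C 18.270
ΔCt(25°C) = 32.260 − 17.530 = 14.730
ΔCt(4°C) = 34.070 − 18.270 = 15.800
ΔΔCt = 15.800 − 14.730 = 1.070
Fold change = 2^(−1.070) = 0.4763

0.476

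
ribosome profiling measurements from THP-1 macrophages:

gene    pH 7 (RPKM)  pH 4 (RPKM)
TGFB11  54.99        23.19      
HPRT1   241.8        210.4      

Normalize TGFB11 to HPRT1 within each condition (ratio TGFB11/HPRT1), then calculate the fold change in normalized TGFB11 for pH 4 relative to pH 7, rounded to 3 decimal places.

TGFB11/HPRT1 (pH 7) = 54.99 / 241.8 = 0.22742
TGFB11/HPRT1 (pH 4) = 23.19 / 210.4 = 0.11022
Fold change = 0.11022 / 0.22742 = 0.4846

0.485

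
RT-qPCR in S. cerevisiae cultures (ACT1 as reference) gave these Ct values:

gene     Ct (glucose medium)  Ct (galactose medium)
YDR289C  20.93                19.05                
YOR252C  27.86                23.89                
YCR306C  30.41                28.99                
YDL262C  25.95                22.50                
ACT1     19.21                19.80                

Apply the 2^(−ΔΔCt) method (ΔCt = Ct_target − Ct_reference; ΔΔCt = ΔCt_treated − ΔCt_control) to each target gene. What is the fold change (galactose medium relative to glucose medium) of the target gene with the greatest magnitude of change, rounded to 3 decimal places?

23.588

YDR289C: ΔΔCt = (19.05−19.80) − (20.93−19.21) = -0.75 − 1.72 = -2.47; fold change = 2^2.47 = 5.540
YOR252C: ΔΔCt = (23.89−19.80) − (27.86−19.21) = 4.09 − 8.65 = -4.56; fold change = 2^4.56 = 23.588
YCR306C: ΔΔCt = (28.99−19.80) − (30.41−19.21) = 9.19 − 11.20 = -2.01; fold change = 2^2.01 = 4.028
YDL262C: ΔΔCt = (22.50−19.80) − (25.95−19.21) = 2.70 − 6.74 = -4.04; fold change = 2^4.04 = 16.450
YOR252C has the largest |ΔΔCt| = 4.56.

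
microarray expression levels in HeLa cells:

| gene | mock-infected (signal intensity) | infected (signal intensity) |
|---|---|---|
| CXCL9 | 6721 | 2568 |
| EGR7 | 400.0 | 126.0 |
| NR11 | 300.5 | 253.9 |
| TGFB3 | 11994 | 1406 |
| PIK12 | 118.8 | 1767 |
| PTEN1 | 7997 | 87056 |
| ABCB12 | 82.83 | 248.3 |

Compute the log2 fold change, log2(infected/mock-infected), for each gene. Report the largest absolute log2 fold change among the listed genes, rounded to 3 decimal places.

3.895

log2(2568/6721) = -1.388  (CXCL9)
log2(126.0/400.0) = -1.667  (EGR7)
log2(253.9/300.5) = -0.243  (NR11)
log2(1406/11994) = -3.093  (TGFB3)
log2(1767/118.8) = 3.895  (PIK12)
log2(87056/7997) = 3.444  (PTEN1)
log2(248.3/82.83) = 1.584  (ABCB12)
The largest magnitude belongs to PIK12.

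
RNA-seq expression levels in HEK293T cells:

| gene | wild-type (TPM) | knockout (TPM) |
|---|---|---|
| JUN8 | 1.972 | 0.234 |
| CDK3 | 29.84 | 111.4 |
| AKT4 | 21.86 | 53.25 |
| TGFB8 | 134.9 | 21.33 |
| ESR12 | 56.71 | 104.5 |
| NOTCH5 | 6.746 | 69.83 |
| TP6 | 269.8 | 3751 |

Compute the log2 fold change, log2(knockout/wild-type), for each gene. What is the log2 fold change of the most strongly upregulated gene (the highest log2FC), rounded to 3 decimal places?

log2(0.234/1.972) = -3.075  (JUN8)
log2(111.4/29.84) = 1.900  (CDK3)
log2(53.25/21.86) = 1.284  (AKT4)
log2(21.33/134.9) = -2.661  (TGFB8)
log2(104.5/56.71) = 0.882  (ESR12)
log2(69.83/6.746) = 3.372  (NOTCH5)
log2(3751/269.8) = 3.797  (TP6)
TP6 is most strongly upregulated.

3.797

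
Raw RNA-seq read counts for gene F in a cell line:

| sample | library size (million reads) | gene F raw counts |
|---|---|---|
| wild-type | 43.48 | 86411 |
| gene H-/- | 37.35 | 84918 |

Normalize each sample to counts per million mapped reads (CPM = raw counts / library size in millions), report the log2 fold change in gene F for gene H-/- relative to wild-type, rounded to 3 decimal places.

CPM(wild-type) = 86411 / 43.48 = 1987.3735
CPM(gene H-/-) = 84918 / 37.35 = 2273.5743
Fold change = 2273.5743 / 1987.3735 = 1.14401
log2(1.14401) = 0.1941

0.194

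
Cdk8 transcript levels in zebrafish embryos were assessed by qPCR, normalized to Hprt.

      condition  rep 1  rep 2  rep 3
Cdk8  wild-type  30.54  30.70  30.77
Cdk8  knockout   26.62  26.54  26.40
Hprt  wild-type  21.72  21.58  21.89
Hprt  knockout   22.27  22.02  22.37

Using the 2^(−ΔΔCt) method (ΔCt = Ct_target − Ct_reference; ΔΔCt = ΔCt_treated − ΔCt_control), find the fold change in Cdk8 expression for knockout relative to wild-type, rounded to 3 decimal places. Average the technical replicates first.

24.933

Mean Ct: Cdk8 wild-type 30.670; Cdk8 knockout 26.520; Hprt wild-type 21.730; Hprt knockout 22.220
ΔCt(wild-type) = 30.670 − 21.730 = 8.940
ΔCt(knockout) = 26.520 − 22.220 = 4.300
ΔΔCt = 4.300 − 8.940 = -4.640
Fold change = 2^(−(-4.640)) = 2^4.640 = 24.9333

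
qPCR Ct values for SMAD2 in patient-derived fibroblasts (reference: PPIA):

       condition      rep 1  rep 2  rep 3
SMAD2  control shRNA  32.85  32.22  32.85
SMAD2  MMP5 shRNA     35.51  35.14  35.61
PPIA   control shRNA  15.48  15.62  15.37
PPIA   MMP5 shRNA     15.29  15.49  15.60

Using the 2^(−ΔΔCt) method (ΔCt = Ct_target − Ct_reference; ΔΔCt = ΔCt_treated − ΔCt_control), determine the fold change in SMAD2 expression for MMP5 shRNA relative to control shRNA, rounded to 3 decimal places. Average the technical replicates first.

Mean Ct: SMAD2 control shRNA 32.640; SMAD2 MMP5 shRNA 35.420; PPIA control shRNA 15.490; PPIA MMP5 shRNA 15.460
ΔCt(control shRNA) = 32.640 − 15.490 = 17.150
ΔCt(MMP5 shRNA) = 35.420 − 15.460 = 19.960
ΔΔCt = 19.960 − 17.150 = 2.810
Fold change = 2^(−2.810) = 0.1426

0.143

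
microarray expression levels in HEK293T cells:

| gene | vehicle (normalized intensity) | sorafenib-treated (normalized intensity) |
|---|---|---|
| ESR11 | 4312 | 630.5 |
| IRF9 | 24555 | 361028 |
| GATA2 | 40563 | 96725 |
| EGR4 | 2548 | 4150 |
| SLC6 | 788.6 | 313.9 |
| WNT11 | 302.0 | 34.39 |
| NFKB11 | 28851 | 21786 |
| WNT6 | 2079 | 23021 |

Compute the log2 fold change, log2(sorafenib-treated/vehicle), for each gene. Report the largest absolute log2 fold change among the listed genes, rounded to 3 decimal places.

log2(630.5/4312) = -2.774  (ESR11)
log2(361028/24555) = 3.878  (IRF9)
log2(96725/40563) = 1.254  (GATA2)
log2(4150/2548) = 0.704  (EGR4)
log2(313.9/788.6) = -1.329  (SLC6)
log2(34.39/302.0) = -3.134  (WNT11)
log2(21786/28851) = -0.405  (NFKB11)
log2(23021/2079) = 3.469  (WNT6)
The largest magnitude belongs to IRF9.

3.878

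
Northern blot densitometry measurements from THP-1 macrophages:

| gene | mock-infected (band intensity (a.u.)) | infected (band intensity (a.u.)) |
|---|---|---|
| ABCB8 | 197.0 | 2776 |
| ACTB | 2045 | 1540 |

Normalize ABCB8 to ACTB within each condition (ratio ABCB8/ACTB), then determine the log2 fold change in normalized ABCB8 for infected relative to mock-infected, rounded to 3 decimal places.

ABCB8/ACTB (mock-infected) = 197.0 / 2045 = 0.096333
ABCB8/ACTB (infected) = 2776 / 1540 = 1.8026
Fold change = 1.8026 / 0.096333 = 18.7122
log2(18.7122) = 4.2259

4.226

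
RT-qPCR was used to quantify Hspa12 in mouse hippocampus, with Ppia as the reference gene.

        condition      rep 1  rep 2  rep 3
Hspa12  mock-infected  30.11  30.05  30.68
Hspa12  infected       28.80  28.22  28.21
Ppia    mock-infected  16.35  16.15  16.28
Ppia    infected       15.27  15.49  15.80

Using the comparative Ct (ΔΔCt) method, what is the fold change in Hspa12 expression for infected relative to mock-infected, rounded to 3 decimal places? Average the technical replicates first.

Mean Ct: Hspa12 mock-infected 30.280; Hspa12 infected 28.410; Ppia mock-infected 16.260; Ppia infected 15.520
ΔCt(mock-infected) = 30.280 − 16.260 = 14.020
ΔCt(infected) = 28.410 − 15.520 = 12.890
ΔΔCt = 12.890 − 14.020 = -1.130
Fold change = 2^(−(-1.130)) = 2^1.130 = 2.1886

2.189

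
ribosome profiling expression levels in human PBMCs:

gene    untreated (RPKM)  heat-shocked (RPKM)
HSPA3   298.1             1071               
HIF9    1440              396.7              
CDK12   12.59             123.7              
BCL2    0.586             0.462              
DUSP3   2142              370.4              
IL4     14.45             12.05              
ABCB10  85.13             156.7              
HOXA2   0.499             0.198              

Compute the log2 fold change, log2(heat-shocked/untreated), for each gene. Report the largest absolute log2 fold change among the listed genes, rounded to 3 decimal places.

log2(1071/298.1) = 1.845  (HSPA3)
log2(396.7/1440) = -1.860  (HIF9)
log2(123.7/12.59) = 3.296  (CDK12)
log2(0.462/0.586) = -0.343  (BCL2)
log2(370.4/2142) = -2.532  (DUSP3)
log2(12.05/14.45) = -0.262  (IL4)
log2(156.7/85.13) = 0.880  (ABCB10)
log2(0.198/0.499) = -1.334  (HOXA2)
The largest magnitude belongs to CDK12.

3.296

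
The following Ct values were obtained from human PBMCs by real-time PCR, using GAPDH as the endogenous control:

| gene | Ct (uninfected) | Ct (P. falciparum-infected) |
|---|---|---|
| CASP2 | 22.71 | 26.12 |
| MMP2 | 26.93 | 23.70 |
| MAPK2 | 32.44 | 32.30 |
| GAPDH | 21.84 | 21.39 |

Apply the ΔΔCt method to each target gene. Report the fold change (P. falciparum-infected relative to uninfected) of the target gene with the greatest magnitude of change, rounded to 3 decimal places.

0.069

CASP2: ΔΔCt = (26.12−21.39) − (22.71−21.84) = 4.73 − 0.87 = 3.86; fold change = 2^-3.86 = 0.069
MMP2: ΔΔCt = (23.70−21.39) − (26.93−21.84) = 2.31 − 5.09 = -2.78; fold change = 2^2.78 = 6.869
MAPK2: ΔΔCt = (32.30−21.39) − (32.44−21.84) = 10.91 − 10.60 = 0.31; fold change = 2^-0.31 = 0.807
CASP2 has the largest |ΔΔCt| = 3.86.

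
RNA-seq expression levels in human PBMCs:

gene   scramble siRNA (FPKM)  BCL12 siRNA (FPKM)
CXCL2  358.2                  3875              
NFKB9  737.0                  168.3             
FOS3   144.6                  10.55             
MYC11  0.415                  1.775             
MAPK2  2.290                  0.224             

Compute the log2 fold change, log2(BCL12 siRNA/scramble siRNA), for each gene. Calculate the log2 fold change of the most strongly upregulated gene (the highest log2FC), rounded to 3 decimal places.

log2(3875/358.2) = 3.435  (CXCL2)
log2(168.3/737.0) = -2.131  (NFKB9)
log2(10.55/144.6) = -3.777  (FOS3)
log2(1.775/0.415) = 2.097  (MYC11)
log2(0.224/2.290) = -3.354  (MAPK2)
CXCL2 is most strongly upregulated.

3.435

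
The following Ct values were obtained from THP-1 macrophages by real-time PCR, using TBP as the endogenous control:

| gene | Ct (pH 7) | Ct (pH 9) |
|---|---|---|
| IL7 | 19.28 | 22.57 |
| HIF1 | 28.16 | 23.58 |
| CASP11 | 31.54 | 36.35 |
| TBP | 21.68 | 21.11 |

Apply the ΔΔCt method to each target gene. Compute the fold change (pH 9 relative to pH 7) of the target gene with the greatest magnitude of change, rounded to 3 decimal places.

IL7: ΔΔCt = (22.57−21.11) − (19.28−21.68) = 1.46 − (-2.40) = 3.86; fold change = 2^-3.86 = 0.069
HIF1: ΔΔCt = (23.58−21.11) − (28.16−21.68) = 2.47 − 6.48 = -4.01; fold change = 2^4.01 = 16.111
CASP11: ΔΔCt = (36.35−21.11) − (31.54−21.68) = 15.24 − 9.86 = 5.38; fold change = 2^-5.38 = 0.024
CASP11 has the largest |ΔΔCt| = 5.38.

0.024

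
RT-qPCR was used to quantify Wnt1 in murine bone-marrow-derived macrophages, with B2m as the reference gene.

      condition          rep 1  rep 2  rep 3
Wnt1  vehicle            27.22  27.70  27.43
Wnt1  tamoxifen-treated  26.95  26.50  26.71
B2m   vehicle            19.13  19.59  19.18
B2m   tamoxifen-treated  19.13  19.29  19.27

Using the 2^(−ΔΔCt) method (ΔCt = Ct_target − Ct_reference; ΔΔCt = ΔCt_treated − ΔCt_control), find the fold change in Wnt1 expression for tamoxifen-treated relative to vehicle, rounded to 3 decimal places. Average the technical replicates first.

1.580

Mean Ct: Wnt1 vehicle 27.450; Wnt1 tamoxifen-treated 26.720; B2m vehicle 19.300; B2m tamoxifen-treated 19.230
ΔCt(vehicle) = 27.450 − 19.300 = 8.150
ΔCt(tamoxifen-treated) = 26.720 − 19.230 = 7.490
ΔΔCt = 7.490 − 8.150 = -0.660
Fold change = 2^(−(-0.660)) = 2^0.660 = 1.5801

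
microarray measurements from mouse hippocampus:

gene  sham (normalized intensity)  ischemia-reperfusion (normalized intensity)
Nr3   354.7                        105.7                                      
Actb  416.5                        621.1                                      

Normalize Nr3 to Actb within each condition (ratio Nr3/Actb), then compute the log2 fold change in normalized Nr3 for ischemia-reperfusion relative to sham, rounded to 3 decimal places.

-2.323

Nr3/Actb (sham) = 354.7 / 416.5 = 0.85162
Nr3/Actb (ischemia-reperfusion) = 105.7 / 621.1 = 0.17018
Fold change = 0.17018 / 0.85162 = 0.1998
log2(0.1998) = -2.3231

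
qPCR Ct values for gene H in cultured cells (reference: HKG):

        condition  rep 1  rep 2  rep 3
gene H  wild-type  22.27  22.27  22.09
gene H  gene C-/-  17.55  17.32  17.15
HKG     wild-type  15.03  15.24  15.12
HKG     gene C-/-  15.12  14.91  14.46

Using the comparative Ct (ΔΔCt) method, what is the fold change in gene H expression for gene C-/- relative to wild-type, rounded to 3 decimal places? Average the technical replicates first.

Mean Ct: gene H wild-type 22.210; gene H gene C-/- 17.340; HKG wild-type 15.130; HKG gene C-/- 14.830
ΔCt(wild-type) = 22.210 − 15.130 = 7.080
ΔCt(gene C-/-) = 17.340 − 14.830 = 2.510
ΔΔCt = 2.510 − 7.080 = -4.570
Fold change = 2^(−(-4.570)) = 2^4.570 = 23.7524

23.752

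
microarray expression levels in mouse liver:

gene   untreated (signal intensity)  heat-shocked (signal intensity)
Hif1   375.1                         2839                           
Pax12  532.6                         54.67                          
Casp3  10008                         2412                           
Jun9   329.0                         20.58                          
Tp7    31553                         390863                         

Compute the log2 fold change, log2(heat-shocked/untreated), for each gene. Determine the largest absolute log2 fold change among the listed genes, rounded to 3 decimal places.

3.999

log2(2839/375.1) = 2.920  (Hif1)
log2(54.67/532.6) = -3.284  (Pax12)
log2(2412/10008) = -2.053  (Casp3)
log2(20.58/329.0) = -3.999  (Jun9)
log2(390863/31553) = 3.631  (Tp7)
The largest magnitude belongs to Jun9.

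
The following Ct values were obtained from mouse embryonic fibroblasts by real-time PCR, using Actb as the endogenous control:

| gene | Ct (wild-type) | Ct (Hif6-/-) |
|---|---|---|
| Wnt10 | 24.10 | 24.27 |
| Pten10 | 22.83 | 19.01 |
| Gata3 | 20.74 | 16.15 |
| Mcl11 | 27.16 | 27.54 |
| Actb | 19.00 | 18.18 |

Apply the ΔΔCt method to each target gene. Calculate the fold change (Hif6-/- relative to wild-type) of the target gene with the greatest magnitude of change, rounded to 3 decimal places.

13.642

Wnt10: ΔΔCt = (24.27−18.18) − (24.10−19.00) = 6.09 − 5.10 = 0.99; fold change = 2^-0.99 = 0.503
Pten10: ΔΔCt = (19.01−18.18) − (22.83−19.00) = 0.83 − 3.83 = -3.00; fold change = 2^3.00 = 8.000
Gata3: ΔΔCt = (16.15−18.18) − (20.74−19.00) = -2.03 − 1.74 = -3.77; fold change = 2^3.77 = 13.642
Mcl11: ΔΔCt = (27.54−18.18) − (27.16−19.00) = 9.36 − 8.16 = 1.20; fold change = 2^-1.20 = 0.435
Gata3 has the largest |ΔΔCt| = 3.77.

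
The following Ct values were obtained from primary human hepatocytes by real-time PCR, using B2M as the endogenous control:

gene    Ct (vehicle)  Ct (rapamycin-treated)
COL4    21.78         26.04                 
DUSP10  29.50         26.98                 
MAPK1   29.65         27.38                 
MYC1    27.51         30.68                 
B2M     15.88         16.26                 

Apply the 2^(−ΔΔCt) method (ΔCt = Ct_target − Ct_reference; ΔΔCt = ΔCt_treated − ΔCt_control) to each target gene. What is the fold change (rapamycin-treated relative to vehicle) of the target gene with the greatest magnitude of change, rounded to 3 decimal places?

COL4: ΔΔCt = (26.04−16.26) − (21.78−15.88) = 9.78 − 5.90 = 3.88; fold change = 2^-3.88 = 0.068
DUSP10: ΔΔCt = (26.98−16.26) − (29.50−15.88) = 10.72 − 13.62 = -2.90; fold change = 2^2.90 = 7.464
MAPK1: ΔΔCt = (27.38−16.26) − (29.65−15.88) = 11.12 − 13.77 = -2.65; fold change = 2^2.65 = 6.277
MYC1: ΔΔCt = (30.68−16.26) − (27.51−15.88) = 14.42 − 11.63 = 2.79; fold change = 2^-2.79 = 0.145
COL4 has the largest |ΔΔCt| = 3.88.

0.068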